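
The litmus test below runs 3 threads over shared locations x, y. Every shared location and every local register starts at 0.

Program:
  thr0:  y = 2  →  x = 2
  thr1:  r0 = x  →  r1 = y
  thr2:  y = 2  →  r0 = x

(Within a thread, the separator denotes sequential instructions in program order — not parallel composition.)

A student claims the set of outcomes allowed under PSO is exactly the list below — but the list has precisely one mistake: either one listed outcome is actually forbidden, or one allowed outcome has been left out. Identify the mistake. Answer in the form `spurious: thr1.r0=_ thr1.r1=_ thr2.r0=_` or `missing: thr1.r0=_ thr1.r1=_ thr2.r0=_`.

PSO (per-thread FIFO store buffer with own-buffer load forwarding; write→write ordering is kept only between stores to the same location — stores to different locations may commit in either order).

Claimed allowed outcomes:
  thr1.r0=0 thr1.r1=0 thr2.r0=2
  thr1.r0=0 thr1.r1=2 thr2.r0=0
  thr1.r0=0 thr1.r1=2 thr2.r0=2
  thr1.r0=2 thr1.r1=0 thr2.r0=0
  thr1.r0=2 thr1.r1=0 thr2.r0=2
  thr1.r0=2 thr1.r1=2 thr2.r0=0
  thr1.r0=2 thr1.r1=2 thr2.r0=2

missing: thr1.r0=0 thr1.r1=0 thr2.r0=0

outcome vector order: (thr1.r0,thr1.r1,thr2.r0)
[PSO] allowed = {000, 002, 020, 022, 200, 202, 220, 222}
PSO∖claimed = {000}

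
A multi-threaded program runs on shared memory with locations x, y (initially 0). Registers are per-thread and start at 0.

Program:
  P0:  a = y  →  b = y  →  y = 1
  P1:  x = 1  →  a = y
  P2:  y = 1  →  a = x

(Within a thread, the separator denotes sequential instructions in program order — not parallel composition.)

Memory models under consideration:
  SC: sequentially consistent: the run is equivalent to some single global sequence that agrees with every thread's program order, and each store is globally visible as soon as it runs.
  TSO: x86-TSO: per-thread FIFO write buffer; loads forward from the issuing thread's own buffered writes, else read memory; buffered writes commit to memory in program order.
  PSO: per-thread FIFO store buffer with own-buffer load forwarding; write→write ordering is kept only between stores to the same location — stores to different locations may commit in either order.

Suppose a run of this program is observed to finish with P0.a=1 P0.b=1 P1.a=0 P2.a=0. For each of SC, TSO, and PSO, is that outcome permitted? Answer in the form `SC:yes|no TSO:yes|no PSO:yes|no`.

outcome vector order: (P0.a,P0.b,P1.a,P2.a)
SC: 9 outcomes — {(0,0,0,1); (0,0,1,0); (0,0,1,1); (0,1,0,1); (0,1,1,0); (0,1,1,1); (1,1,0,1); (1,1,1,0); (1,1,1,1)}
TSO: 12 outcomes — {(0,0,0,0); (0,0,0,1); (0,0,1,0); (0,0,1,1); (0,1,0,0); (0,1,0,1); (0,1,1,0); (0,1,1,1); (1,1,0,0); (1,1,0,1); (1,1,1,0); (1,1,1,1)}
PSO: 12 outcomes — {(0,0,0,0); (0,0,0,1); (0,0,1,0); (0,0,1,1); (0,1,0,0); (0,1,0,1); (0,1,1,0); (0,1,1,1); (1,1,0,0); (1,1,0,1); (1,1,1,0); (1,1,1,1)}
target (1,1,0,0) ∈ {TSO,PSO}

SC:no TSO:yes PSO:yes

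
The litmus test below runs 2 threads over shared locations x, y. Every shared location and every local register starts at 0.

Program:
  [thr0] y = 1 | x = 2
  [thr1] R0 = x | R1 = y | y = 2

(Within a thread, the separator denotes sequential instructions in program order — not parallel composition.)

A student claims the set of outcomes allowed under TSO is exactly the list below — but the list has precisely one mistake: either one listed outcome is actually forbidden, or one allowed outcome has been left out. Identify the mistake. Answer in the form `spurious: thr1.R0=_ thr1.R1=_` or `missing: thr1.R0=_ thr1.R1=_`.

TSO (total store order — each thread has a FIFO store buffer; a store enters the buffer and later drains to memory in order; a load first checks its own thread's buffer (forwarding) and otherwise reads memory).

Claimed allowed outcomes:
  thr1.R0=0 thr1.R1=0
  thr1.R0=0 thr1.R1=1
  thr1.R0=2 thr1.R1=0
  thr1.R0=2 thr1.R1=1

outcome vector order: (thr1.R0,thr1.R1)
TSO (3): 00 01 21
claimed∖TSO = {20}

spurious: thr1.R0=2 thr1.R1=0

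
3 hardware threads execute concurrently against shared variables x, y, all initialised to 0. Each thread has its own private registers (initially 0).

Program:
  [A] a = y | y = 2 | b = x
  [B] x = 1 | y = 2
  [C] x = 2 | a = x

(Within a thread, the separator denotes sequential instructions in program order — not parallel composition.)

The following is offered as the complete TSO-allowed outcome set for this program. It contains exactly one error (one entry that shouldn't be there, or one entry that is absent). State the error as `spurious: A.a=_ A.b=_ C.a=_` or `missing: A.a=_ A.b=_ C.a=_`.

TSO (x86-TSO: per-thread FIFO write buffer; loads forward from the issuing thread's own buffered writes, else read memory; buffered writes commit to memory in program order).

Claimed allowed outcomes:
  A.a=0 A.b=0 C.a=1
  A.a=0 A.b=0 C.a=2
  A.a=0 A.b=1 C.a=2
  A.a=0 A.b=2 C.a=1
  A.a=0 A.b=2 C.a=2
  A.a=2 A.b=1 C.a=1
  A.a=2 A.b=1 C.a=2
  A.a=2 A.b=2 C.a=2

outcome vector order: (A.a,A.b,C.a)
TSO (9): (0,0,1), (0,0,2), (0,1,1), (0,1,2), (0,2,1), (0,2,2), (2,1,1), (2,1,2), (2,2,2)
TSO∖claimed = {(0,1,1)}

missing: A.a=0 A.b=1 C.a=1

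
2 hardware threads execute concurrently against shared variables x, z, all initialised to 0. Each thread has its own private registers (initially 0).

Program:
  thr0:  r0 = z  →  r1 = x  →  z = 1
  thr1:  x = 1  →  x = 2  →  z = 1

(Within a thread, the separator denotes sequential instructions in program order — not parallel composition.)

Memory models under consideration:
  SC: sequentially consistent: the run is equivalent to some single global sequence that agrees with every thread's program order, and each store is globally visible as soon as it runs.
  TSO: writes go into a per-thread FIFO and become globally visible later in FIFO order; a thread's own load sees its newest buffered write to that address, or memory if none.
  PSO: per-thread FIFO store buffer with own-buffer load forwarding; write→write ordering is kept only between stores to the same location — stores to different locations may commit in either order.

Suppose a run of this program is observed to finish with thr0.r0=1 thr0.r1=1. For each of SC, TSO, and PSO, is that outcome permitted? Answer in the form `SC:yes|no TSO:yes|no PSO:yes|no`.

SC:no TSO:no PSO:yes

outcome vector order: (thr0.r0,thr0.r1)
SC (4): 0/0; 0/1; 0/2; 1/2
TSO (4): 0/0; 0/1; 0/2; 1/2
PSO (6): 0/0; 0/1; 0/2; 1/0; 1/1; 1/2
target 1/1 ∈ {PSO}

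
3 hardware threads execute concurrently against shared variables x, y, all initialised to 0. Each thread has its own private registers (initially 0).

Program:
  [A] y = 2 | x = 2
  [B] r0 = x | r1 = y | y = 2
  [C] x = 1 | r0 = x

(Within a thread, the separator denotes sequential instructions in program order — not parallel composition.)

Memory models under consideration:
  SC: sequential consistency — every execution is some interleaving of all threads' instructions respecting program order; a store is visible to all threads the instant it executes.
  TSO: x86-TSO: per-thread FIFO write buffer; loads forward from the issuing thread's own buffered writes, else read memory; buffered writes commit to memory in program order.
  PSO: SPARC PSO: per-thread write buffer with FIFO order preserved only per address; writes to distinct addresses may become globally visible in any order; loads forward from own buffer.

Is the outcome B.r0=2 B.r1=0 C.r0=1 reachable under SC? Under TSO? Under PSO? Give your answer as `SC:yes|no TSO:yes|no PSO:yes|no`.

SC:no TSO:no PSO:yes

outcome vector order: (B.r0,B.r1,C.r0)
under SC → <0 0 1> <0 0 2> <0 2 1> <0 2 2> <1 0 1> <1 0 2> <1 2 1> <1 2 2> <2 2 1> <2 2 2>
under TSO → <0 0 1> <0 0 2> <0 2 1> <0 2 2> <1 0 1> <1 0 2> <1 2 1> <1 2 2> <2 2 1> <2 2 2>
under PSO → <0 0 1> <0 0 2> <0 2 1> <0 2 2> <1 0 1> <1 0 2> <1 2 1> <1 2 2> <2 0 1> <2 0 2> <2 2 1> <2 2 2>
target <2 0 1> ∈ {PSO}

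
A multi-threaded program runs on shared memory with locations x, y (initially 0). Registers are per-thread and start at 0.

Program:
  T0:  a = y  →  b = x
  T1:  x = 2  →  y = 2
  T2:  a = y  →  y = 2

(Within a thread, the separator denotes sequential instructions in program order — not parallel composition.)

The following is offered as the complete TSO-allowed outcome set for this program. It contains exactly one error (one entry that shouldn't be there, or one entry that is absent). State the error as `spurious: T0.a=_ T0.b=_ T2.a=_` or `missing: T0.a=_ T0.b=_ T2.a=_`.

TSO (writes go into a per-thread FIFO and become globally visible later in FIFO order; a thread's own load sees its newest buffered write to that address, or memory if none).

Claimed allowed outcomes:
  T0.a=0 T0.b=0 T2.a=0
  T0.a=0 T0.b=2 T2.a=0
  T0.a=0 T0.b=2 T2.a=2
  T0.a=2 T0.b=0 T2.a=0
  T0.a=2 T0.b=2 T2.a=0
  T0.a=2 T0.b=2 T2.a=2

missing: T0.a=0 T0.b=0 T2.a=2

outcome vector order: (T0.a,T0.b,T2.a)
under TSO → (0,0,0) (0,0,2) (0,2,0) (0,2,2) (2,0,0) (2,2,0) (2,2,2)
TSO∖claimed = {(0,0,2)}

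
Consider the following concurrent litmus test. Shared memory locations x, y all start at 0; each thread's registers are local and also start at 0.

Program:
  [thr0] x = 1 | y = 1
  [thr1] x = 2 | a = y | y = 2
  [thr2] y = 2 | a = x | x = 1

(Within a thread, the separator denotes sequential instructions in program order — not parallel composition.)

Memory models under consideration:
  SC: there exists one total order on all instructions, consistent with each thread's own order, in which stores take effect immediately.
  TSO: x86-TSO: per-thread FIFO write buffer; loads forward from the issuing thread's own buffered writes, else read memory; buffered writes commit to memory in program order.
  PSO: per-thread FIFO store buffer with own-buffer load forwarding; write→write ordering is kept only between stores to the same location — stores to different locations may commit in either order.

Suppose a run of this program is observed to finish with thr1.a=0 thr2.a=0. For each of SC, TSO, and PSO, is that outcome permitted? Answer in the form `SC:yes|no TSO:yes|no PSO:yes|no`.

SC:no TSO:yes PSO:yes

outcome vector order: (thr1.a,thr2.a)
SC: 8 outcomes — {0/1, 0/2, 1/0, 1/1, 1/2, 2/0, 2/1, 2/2}
TSO: 9 outcomes — {0/0, 0/1, 0/2, 1/0, 1/1, 1/2, 2/0, 2/1, 2/2}
PSO: 9 outcomes — {0/0, 0/1, 0/2, 1/0, 1/1, 1/2, 2/0, 2/1, 2/2}
target 0/0 ∈ {TSO,PSO}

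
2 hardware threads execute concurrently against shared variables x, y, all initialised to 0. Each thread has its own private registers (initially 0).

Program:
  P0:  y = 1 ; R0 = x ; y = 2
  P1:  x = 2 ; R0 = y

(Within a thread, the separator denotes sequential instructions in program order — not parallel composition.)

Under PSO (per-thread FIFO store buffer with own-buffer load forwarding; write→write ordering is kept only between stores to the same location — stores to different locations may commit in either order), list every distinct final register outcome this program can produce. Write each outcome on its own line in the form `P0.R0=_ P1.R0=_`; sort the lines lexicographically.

outcome vector order: (P0.R0,P1.R0)
|PSO outcomes| = 6

P0.R0=0 P1.R0=0
P0.R0=0 P1.R0=1
P0.R0=0 P1.R0=2
P0.R0=2 P1.R0=0
P0.R0=2 P1.R0=1
P0.R0=2 P1.R0=2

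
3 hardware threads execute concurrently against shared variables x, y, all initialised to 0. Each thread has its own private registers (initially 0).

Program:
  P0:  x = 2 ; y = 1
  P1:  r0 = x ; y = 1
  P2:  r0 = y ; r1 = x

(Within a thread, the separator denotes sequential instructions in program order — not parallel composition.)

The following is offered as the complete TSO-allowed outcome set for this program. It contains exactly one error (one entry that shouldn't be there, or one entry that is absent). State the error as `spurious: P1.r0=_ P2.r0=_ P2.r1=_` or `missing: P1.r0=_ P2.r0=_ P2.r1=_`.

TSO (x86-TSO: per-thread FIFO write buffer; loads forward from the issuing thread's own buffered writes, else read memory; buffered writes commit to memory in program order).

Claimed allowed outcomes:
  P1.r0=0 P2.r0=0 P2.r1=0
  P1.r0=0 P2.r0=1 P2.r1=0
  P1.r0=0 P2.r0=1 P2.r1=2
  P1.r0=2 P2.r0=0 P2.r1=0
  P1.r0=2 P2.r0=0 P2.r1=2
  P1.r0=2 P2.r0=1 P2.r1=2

missing: P1.r0=0 P2.r0=0 P2.r1=2

outcome vector order: (P1.r0,P2.r0,P2.r1)
under TSO → (0,0,0) (0,0,2) (0,1,0) (0,1,2) (2,0,0) (2,0,2) (2,1,2)
TSO∖claimed = {(0,0,2)}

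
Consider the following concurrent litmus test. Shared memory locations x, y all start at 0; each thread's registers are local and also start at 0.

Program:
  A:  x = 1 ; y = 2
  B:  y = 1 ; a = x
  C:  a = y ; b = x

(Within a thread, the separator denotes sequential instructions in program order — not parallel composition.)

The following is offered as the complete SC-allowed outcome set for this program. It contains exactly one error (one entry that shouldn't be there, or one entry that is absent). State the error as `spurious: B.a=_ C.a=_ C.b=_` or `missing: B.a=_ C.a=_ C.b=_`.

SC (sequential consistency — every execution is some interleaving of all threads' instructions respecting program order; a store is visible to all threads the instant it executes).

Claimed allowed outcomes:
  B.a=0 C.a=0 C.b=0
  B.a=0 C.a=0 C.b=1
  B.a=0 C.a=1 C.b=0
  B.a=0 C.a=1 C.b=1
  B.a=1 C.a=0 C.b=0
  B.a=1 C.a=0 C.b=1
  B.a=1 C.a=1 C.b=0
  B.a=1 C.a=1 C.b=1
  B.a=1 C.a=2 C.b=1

outcome vector order: (B.a,C.a,C.b)
SC (10): 000; 001; 010; 011; 021; 100; 101; 110; 111; 121
SC∖claimed = {021}

missing: B.a=0 C.a=2 C.b=1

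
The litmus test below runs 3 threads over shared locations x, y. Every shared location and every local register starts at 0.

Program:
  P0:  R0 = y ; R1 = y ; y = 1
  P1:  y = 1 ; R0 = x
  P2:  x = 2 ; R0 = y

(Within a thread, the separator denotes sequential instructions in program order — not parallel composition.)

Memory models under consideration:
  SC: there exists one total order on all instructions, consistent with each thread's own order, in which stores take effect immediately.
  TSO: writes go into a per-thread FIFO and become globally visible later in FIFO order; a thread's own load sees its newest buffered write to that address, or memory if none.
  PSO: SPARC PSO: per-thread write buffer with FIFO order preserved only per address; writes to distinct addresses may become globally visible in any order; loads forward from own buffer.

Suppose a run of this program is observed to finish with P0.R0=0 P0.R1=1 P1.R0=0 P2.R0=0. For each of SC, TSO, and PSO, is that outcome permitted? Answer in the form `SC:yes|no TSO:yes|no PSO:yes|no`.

outcome vector order: (P0.R0,P0.R1,P1.R0,P2.R0)
[SC] allowed = {(0,0,0,1) (0,0,2,0) (0,0,2,1) (0,1,0,1) (0,1,2,0) (0,1,2,1) (1,1,0,1) (1,1,2,0) (1,1,2,1)}
[TSO] allowed = {(0,0,0,0) (0,0,0,1) (0,0,2,0) (0,0,2,1) (0,1,0,0) (0,1,0,1) (0,1,2,0) (0,1,2,1) (1,1,0,0) (1,1,0,1) (1,1,2,0) (1,1,2,1)}
[PSO] allowed = {(0,0,0,0) (0,0,0,1) (0,0,2,0) (0,0,2,1) (0,1,0,0) (0,1,0,1) (0,1,2,0) (0,1,2,1) (1,1,0,0) (1,1,0,1) (1,1,2,0) (1,1,2,1)}
target (0,1,0,0) ∈ {TSO,PSO}

SC:no TSO:yes PSO:yes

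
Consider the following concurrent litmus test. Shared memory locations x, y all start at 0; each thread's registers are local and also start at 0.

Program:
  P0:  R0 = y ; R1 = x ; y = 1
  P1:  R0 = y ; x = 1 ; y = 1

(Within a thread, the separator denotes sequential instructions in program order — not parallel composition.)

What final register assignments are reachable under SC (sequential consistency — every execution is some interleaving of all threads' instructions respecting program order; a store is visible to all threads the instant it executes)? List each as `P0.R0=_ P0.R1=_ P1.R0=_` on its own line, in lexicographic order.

P0.R0=0 P0.R1=0 P1.R0=0
P0.R0=0 P0.R1=0 P1.R0=1
P0.R0=0 P0.R1=1 P1.R0=0
P0.R0=1 P0.R1=1 P1.R0=0

outcome vector order: (P0.R0,P0.R1,P1.R0)
|SC outcomes| = 4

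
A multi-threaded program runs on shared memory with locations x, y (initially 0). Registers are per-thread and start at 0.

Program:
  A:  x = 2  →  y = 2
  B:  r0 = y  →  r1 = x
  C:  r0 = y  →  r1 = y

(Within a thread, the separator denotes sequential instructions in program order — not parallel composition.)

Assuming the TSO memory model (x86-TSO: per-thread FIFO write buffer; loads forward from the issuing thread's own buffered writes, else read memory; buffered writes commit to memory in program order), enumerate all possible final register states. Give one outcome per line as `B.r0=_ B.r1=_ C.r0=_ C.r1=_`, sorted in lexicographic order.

B.r0=0 B.r1=0 C.r0=0 C.r1=0
B.r0=0 B.r1=0 C.r0=0 C.r1=2
B.r0=0 B.r1=0 C.r0=2 C.r1=2
B.r0=0 B.r1=2 C.r0=0 C.r1=0
B.r0=0 B.r1=2 C.r0=0 C.r1=2
B.r0=0 B.r1=2 C.r0=2 C.r1=2
B.r0=2 B.r1=2 C.r0=0 C.r1=0
B.r0=2 B.r1=2 C.r0=0 C.r1=2
B.r0=2 B.r1=2 C.r0=2 C.r1=2

outcome vector order: (B.r0,B.r1,C.r0,C.r1)
|TSO outcomes| = 9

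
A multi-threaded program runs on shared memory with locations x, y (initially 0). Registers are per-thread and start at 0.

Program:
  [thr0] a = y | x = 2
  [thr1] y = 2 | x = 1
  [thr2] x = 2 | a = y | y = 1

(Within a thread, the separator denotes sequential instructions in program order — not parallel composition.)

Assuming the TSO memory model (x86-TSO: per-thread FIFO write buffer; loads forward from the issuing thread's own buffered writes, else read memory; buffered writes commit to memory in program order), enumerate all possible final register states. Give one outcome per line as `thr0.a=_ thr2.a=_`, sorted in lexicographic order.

outcome vector order: (thr0.a,thr2.a)
|TSO outcomes| = 6

thr0.a=0 thr2.a=0
thr0.a=0 thr2.a=2
thr0.a=1 thr2.a=0
thr0.a=1 thr2.a=2
thr0.a=2 thr2.a=0
thr0.a=2 thr2.a=2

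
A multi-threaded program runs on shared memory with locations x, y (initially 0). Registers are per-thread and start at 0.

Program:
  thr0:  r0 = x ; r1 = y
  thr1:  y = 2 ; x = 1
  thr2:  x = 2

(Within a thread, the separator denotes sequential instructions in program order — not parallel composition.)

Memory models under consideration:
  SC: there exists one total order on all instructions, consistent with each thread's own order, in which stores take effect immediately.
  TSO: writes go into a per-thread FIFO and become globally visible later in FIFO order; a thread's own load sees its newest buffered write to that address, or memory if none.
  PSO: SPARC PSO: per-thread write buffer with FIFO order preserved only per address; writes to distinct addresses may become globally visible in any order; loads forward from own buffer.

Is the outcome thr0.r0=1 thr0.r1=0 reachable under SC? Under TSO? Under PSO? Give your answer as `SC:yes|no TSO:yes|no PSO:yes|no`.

outcome vector order: (thr0.r0,thr0.r1)
SC (5): (0,0), (0,2), (1,2), (2,0), (2,2)
TSO (5): (0,0), (0,2), (1,2), (2,0), (2,2)
PSO (6): (0,0), (0,2), (1,0), (1,2), (2,0), (2,2)
target (1,0) ∈ {PSO}

SC:no TSO:no PSO:yes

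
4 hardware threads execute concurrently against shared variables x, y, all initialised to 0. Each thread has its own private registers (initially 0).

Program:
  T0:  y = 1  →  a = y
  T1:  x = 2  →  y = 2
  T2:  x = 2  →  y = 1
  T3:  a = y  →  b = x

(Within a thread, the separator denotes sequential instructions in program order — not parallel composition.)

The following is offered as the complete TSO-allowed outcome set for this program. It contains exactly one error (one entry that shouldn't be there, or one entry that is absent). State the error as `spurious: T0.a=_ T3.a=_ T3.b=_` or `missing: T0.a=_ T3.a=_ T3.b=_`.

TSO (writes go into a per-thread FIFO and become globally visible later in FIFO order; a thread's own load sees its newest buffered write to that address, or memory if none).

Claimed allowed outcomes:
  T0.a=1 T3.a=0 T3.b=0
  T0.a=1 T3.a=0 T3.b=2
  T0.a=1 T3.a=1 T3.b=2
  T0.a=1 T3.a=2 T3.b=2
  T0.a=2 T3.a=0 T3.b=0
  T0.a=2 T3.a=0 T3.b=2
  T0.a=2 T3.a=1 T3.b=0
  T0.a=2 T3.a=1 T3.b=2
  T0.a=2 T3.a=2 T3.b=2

missing: T0.a=1 T3.a=1 T3.b=0

outcome vector order: (T0.a,T3.a,T3.b)
TSO: 10 outcomes — {1/0/0, 1/0/2, 1/1/0, 1/1/2, 1/2/2, 2/0/0, 2/0/2, 2/1/0, 2/1/2, 2/2/2}
TSO∖claimed = {1/1/0}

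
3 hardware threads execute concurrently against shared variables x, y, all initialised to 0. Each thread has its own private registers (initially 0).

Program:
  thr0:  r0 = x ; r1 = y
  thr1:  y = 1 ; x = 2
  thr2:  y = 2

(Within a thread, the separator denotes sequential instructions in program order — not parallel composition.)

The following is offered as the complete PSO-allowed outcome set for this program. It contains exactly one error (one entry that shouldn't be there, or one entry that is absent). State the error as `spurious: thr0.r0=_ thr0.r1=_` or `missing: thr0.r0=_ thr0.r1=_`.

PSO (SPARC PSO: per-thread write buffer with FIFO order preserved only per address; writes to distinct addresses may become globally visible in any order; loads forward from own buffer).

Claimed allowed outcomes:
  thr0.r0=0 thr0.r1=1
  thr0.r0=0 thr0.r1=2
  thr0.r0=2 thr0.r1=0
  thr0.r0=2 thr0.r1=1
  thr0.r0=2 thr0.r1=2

outcome vector order: (thr0.r0,thr0.r1)
PSO: 6 outcomes — {0/0 0/1 0/2 2/0 2/1 2/2}
PSO∖claimed = {0/0}

missing: thr0.r0=0 thr0.r1=0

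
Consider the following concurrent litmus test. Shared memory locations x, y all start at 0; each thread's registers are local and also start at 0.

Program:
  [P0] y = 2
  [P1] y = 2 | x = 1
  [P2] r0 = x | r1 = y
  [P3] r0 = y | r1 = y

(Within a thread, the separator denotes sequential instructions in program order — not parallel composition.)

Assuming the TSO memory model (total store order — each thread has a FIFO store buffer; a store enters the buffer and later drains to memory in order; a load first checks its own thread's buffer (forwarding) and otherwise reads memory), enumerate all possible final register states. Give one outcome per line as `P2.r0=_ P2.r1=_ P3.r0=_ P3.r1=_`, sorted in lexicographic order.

P2.r0=0 P2.r1=0 P3.r0=0 P3.r1=0
P2.r0=0 P2.r1=0 P3.r0=0 P3.r1=2
P2.r0=0 P2.r1=0 P3.r0=2 P3.r1=2
P2.r0=0 P2.r1=2 P3.r0=0 P3.r1=0
P2.r0=0 P2.r1=2 P3.r0=0 P3.r1=2
P2.r0=0 P2.r1=2 P3.r0=2 P3.r1=2
P2.r0=1 P2.r1=2 P3.r0=0 P3.r1=0
P2.r0=1 P2.r1=2 P3.r0=0 P3.r1=2
P2.r0=1 P2.r1=2 P3.r0=2 P3.r1=2

outcome vector order: (P2.r0,P2.r1,P3.r0,P3.r1)
|TSO outcomes| = 9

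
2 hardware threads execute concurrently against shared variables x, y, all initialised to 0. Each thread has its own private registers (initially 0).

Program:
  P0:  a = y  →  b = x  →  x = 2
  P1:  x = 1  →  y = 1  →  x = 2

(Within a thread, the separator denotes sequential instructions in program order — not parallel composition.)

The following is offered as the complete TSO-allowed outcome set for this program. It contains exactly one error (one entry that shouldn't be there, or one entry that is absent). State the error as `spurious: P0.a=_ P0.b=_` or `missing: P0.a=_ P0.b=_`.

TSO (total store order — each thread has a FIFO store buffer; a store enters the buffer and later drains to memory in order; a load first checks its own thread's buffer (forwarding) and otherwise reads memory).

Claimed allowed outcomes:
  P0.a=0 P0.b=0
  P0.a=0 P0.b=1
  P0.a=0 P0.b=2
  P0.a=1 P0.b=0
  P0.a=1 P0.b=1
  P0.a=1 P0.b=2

outcome vector order: (P0.a,P0.b)
TSO: 5 outcomes — {0/0 0/1 0/2 1/1 1/2}
claimed∖TSO = {1/0}

spurious: P0.a=1 P0.b=0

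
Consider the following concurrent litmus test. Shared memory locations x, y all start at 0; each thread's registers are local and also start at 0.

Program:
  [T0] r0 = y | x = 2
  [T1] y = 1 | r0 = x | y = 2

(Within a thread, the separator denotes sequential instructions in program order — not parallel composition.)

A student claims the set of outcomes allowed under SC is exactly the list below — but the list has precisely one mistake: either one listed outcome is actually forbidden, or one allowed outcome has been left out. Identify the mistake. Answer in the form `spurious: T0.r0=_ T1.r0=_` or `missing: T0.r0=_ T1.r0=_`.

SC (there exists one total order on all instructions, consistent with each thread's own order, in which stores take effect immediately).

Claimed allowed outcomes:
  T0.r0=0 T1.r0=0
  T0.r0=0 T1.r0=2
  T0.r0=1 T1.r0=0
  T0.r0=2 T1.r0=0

missing: T0.r0=1 T1.r0=2

outcome vector order: (T0.r0,T1.r0)
under SC → <0 0> <0 2> <1 0> <1 2> <2 0>
SC∖claimed = {<1 2>}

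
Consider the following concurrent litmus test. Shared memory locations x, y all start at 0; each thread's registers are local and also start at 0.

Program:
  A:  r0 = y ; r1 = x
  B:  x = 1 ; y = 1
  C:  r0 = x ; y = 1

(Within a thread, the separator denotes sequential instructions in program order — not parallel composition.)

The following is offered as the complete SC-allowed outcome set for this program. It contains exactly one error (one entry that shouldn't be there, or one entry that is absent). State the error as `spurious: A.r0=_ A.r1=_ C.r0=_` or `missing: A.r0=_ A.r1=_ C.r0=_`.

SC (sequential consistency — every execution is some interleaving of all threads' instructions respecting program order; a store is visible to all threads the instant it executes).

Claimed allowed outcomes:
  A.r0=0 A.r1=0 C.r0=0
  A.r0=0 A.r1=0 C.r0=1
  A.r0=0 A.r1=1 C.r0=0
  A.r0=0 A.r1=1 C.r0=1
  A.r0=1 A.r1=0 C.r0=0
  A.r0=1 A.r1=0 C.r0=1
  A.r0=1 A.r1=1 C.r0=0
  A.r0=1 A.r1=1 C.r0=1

outcome vector order: (A.r0,A.r1,C.r0)
SC (7): 0/0/0; 0/0/1; 0/1/0; 0/1/1; 1/0/0; 1/1/0; 1/1/1
claimed∖SC = {1/0/1}

spurious: A.r0=1 A.r1=0 C.r0=1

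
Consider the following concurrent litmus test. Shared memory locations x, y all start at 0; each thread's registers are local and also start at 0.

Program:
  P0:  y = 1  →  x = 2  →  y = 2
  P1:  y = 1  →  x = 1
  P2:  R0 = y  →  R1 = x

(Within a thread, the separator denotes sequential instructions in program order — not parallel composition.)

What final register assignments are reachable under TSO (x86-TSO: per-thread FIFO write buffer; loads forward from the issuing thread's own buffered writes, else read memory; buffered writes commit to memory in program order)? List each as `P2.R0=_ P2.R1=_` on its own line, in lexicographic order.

P2.R0=0 P2.R1=0
P2.R0=0 P2.R1=1
P2.R0=0 P2.R1=2
P2.R0=1 P2.R1=0
P2.R0=1 P2.R1=1
P2.R0=1 P2.R1=2
P2.R0=2 P2.R1=1
P2.R0=2 P2.R1=2

outcome vector order: (P2.R0,P2.R1)
|TSO outcomes| = 8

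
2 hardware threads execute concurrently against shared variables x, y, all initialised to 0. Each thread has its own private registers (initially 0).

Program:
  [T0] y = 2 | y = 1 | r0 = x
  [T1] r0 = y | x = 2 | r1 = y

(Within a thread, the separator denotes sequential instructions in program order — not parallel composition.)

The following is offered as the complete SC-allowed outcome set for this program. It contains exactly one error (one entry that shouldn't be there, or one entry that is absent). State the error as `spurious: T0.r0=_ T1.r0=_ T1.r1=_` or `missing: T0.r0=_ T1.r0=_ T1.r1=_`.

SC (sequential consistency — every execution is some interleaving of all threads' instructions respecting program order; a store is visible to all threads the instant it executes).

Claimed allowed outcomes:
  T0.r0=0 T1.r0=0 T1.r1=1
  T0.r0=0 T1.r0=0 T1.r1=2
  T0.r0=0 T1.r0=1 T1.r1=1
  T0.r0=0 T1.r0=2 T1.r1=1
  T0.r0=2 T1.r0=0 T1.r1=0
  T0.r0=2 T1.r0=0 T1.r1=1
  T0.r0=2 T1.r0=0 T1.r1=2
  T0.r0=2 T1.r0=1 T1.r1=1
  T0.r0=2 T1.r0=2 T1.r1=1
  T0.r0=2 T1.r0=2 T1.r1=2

spurious: T0.r0=0 T1.r0=0 T1.r1=2

outcome vector order: (T0.r0,T1.r0,T1.r1)
SC (9): (0,0,1) (0,1,1) (0,2,1) (2,0,0) (2,0,1) (2,0,2) (2,1,1) (2,2,1) (2,2,2)
claimed∖SC = {(0,0,2)}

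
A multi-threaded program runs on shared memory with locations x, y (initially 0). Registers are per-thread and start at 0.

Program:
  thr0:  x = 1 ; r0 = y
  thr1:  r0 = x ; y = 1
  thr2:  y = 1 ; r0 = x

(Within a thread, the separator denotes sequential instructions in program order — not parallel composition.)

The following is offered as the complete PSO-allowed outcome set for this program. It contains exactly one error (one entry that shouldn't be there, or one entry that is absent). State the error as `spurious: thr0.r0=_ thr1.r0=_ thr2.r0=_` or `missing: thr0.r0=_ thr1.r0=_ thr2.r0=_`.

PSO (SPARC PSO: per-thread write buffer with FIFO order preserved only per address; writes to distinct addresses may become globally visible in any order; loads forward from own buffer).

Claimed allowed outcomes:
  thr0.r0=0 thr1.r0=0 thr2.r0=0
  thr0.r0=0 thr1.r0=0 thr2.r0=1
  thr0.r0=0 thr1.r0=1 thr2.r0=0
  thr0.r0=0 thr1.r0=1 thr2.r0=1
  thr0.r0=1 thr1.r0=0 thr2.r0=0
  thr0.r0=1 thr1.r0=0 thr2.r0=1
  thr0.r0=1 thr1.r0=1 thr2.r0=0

outcome vector order: (thr0.r0,thr1.r0,thr2.r0)
PSO (8): (0,0,0), (0,0,1), (0,1,0), (0,1,1), (1,0,0), (1,0,1), (1,1,0), (1,1,1)
PSO∖claimed = {(1,1,1)}

missing: thr0.r0=1 thr1.r0=1 thr2.r0=1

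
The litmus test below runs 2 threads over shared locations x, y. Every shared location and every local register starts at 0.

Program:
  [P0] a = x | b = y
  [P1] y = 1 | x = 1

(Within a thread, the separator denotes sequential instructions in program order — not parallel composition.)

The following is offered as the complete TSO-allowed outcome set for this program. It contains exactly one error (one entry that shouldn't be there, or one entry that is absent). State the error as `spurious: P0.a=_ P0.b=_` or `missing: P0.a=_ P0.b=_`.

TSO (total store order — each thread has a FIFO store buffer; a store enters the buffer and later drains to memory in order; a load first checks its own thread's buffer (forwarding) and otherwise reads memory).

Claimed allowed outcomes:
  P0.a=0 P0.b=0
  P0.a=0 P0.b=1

missing: P0.a=1 P0.b=1

outcome vector order: (P0.a,P0.b)
[TSO] allowed = {0/0; 0/1; 1/1}
TSO∖claimed = {1/1}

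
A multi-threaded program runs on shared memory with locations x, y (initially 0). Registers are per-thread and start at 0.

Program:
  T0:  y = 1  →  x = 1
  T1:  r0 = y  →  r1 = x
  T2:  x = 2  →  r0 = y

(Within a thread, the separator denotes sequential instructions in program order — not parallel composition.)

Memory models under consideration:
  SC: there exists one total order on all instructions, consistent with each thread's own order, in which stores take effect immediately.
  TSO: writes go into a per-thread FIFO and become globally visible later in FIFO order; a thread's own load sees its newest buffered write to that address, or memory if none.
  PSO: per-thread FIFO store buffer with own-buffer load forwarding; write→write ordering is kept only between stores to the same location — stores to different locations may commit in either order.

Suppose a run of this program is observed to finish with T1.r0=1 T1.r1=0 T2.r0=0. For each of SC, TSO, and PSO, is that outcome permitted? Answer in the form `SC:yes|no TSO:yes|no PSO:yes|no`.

SC:no TSO:yes PSO:yes

outcome vector order: (T1.r0,T1.r1,T2.r0)
under SC → (0,0,0) (0,0,1) (0,1,0) (0,1,1) (0,2,0) (0,2,1) (1,0,1) (1,1,0) (1,1,1) (1,2,0) (1,2,1)
under TSO → (0,0,0) (0,0,1) (0,1,0) (0,1,1) (0,2,0) (0,2,1) (1,0,0) (1,0,1) (1,1,0) (1,1,1) (1,2,0) (1,2,1)
under PSO → (0,0,0) (0,0,1) (0,1,0) (0,1,1) (0,2,0) (0,2,1) (1,0,0) (1,0,1) (1,1,0) (1,1,1) (1,2,0) (1,2,1)
target (1,0,0) ∈ {TSO,PSO}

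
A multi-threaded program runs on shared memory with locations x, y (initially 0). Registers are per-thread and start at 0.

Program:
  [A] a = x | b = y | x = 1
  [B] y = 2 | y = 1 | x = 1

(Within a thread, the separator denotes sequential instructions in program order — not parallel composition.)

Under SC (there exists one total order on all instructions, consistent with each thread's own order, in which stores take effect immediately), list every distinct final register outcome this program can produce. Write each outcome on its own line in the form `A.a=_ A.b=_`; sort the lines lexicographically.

outcome vector order: (A.a,A.b)
|SC outcomes| = 4

A.a=0 A.b=0
A.a=0 A.b=1
A.a=0 A.b=2
A.a=1 A.b=1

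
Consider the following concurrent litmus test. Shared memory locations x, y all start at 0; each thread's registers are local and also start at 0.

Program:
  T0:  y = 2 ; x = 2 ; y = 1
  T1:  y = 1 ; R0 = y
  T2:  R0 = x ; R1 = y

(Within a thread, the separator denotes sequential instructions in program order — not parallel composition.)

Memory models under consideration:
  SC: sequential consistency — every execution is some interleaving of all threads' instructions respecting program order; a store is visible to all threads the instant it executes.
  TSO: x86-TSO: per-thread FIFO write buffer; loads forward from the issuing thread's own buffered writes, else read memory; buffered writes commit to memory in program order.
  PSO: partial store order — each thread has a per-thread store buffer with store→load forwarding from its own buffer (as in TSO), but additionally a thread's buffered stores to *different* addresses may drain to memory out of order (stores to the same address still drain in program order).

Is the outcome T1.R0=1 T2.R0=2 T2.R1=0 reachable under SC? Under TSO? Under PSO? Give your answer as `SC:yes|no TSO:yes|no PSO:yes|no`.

outcome vector order: (T1.R0,T2.R0,T2.R1)
[SC] allowed = {1/0/0; 1/0/1; 1/0/2; 1/2/1; 1/2/2; 2/0/0; 2/0/1; 2/0/2; 2/2/1; 2/2/2}
[TSO] allowed = {1/0/0; 1/0/1; 1/0/2; 1/2/1; 1/2/2; 2/0/0; 2/0/1; 2/0/2; 2/2/1; 2/2/2}
[PSO] allowed = {1/0/0; 1/0/1; 1/0/2; 1/2/0; 1/2/1; 1/2/2; 2/0/0; 2/0/1; 2/0/2; 2/2/0; 2/2/1; 2/2/2}
target 1/2/0 ∈ {PSO}

SC:no TSO:no PSO:yes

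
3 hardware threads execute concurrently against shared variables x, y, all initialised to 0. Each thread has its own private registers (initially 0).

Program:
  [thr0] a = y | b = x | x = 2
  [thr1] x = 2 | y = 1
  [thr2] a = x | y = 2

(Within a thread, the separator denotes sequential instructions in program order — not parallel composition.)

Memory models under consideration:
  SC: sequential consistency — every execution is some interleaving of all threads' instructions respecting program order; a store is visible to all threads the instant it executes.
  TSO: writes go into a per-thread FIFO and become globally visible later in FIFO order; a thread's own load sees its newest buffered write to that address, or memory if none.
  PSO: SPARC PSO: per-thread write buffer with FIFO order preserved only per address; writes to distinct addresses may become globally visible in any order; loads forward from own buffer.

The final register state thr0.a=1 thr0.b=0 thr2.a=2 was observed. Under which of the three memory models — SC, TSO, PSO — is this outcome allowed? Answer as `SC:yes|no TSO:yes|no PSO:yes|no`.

outcome vector order: (thr0.a,thr0.b,thr2.a)
SC (9): (0,0,0), (0,0,2), (0,2,0), (0,2,2), (1,2,0), (1,2,2), (2,0,0), (2,2,0), (2,2,2)
TSO (9): (0,0,0), (0,0,2), (0,2,0), (0,2,2), (1,2,0), (1,2,2), (2,0,0), (2,2,0), (2,2,2)
PSO (11): (0,0,0), (0,0,2), (0,2,0), (0,2,2), (1,0,0), (1,0,2), (1,2,0), (1,2,2), (2,0,0), (2,2,0), (2,2,2)
target (1,0,2) ∈ {PSO}

SC:no TSO:no PSO:yes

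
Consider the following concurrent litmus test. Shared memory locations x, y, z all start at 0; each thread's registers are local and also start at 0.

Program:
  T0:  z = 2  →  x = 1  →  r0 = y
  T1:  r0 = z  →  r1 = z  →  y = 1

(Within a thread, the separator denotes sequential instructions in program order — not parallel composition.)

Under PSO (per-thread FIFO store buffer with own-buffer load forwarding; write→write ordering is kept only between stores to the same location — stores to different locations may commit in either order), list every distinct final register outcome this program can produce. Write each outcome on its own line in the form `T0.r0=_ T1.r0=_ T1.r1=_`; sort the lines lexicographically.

T0.r0=0 T1.r0=0 T1.r1=0
T0.r0=0 T1.r0=0 T1.r1=2
T0.r0=0 T1.r0=2 T1.r1=2
T0.r0=1 T1.r0=0 T1.r1=0
T0.r0=1 T1.r0=0 T1.r1=2
T0.r0=1 T1.r0=2 T1.r1=2

outcome vector order: (T0.r0,T1.r0,T1.r1)
|PSO outcomes| = 6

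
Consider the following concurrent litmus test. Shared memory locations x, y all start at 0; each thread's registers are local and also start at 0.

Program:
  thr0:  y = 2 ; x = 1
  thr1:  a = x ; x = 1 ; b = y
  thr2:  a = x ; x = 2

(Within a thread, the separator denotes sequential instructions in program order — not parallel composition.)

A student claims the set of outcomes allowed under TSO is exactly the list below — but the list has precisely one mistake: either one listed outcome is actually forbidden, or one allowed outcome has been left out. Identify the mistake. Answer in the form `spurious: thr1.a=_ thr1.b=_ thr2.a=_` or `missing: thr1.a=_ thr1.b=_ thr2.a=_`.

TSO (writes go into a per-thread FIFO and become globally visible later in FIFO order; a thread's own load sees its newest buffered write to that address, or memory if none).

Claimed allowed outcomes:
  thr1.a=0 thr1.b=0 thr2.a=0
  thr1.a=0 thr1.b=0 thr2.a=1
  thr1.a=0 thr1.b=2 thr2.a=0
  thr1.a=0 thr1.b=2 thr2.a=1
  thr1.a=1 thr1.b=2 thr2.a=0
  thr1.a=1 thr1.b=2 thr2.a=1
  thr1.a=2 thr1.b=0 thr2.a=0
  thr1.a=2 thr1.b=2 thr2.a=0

outcome vector order: (thr1.a,thr1.b,thr2.a)
[TSO] allowed = {0/0/0; 0/0/1; 0/2/0; 0/2/1; 1/2/0; 1/2/1; 2/0/0; 2/2/0; 2/2/1}
TSO∖claimed = {2/2/1}

missing: thr1.a=2 thr1.b=2 thr2.a=1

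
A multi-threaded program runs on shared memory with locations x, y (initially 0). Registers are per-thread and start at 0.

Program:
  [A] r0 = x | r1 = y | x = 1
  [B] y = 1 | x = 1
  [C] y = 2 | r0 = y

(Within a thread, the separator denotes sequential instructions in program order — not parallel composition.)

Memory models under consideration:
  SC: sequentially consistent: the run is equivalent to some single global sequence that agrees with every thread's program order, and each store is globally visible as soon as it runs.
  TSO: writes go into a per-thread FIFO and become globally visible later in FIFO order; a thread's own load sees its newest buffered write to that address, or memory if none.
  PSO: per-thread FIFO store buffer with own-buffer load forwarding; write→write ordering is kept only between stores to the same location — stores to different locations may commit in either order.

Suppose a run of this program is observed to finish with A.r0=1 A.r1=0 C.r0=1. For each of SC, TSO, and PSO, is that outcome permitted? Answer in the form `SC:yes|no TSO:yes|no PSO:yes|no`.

SC:no TSO:no PSO:yes

outcome vector order: (A.r0,A.r1,C.r0)
[SC] allowed = {<0 0 1>, <0 0 2>, <0 1 1>, <0 1 2>, <0 2 1>, <0 2 2>, <1 1 1>, <1 1 2>, <1 2 2>}
[TSO] allowed = {<0 0 1>, <0 0 2>, <0 1 1>, <0 1 2>, <0 2 1>, <0 2 2>, <1 1 1>, <1 1 2>, <1 2 2>}
[PSO] allowed = {<0 0 1>, <0 0 2>, <0 1 1>, <0 1 2>, <0 2 1>, <0 2 2>, <1 0 1>, <1 0 2>, <1 1 1>, <1 1 2>, <1 2 1>, <1 2 2>}
target <1 0 1> ∈ {PSO}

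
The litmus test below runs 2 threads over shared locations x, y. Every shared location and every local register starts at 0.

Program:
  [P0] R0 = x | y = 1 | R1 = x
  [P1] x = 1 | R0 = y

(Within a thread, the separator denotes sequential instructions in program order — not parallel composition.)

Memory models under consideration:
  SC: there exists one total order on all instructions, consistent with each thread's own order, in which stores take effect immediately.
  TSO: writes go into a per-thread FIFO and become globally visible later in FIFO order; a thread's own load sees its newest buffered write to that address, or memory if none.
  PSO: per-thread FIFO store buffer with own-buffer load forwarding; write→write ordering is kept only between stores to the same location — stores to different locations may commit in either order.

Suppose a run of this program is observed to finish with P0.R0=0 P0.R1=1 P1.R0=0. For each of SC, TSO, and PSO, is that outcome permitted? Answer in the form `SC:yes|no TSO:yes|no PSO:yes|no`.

SC:yes TSO:yes PSO:yes

outcome vector order: (P0.R0,P0.R1,P1.R0)
SC: 5 outcomes — {(0,0,1) (0,1,0) (0,1,1) (1,1,0) (1,1,1)}
TSO: 6 outcomes — {(0,0,0) (0,0,1) (0,1,0) (0,1,1) (1,1,0) (1,1,1)}
PSO: 6 outcomes — {(0,0,0) (0,0,1) (0,1,0) (0,1,1) (1,1,0) (1,1,1)}
target (0,1,0) ∈ {SC,TSO,PSO}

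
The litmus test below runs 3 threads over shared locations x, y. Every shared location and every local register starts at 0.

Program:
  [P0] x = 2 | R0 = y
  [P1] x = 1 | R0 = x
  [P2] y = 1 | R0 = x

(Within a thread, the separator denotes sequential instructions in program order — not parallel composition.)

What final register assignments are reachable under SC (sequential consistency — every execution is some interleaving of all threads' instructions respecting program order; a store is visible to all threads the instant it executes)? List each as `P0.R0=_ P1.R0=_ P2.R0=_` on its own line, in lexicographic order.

outcome vector order: (P0.R0,P1.R0,P2.R0)
|SC outcomes| = 9

P0.R0=0 P1.R0=1 P2.R0=1
P0.R0=0 P1.R0=1 P2.R0=2
P0.R0=0 P1.R0=2 P2.R0=2
P0.R0=1 P1.R0=1 P2.R0=0
P0.R0=1 P1.R0=1 P2.R0=1
P0.R0=1 P1.R0=1 P2.R0=2
P0.R0=1 P1.R0=2 P2.R0=0
P0.R0=1 P1.R0=2 P2.R0=1
P0.R0=1 P1.R0=2 P2.R0=2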